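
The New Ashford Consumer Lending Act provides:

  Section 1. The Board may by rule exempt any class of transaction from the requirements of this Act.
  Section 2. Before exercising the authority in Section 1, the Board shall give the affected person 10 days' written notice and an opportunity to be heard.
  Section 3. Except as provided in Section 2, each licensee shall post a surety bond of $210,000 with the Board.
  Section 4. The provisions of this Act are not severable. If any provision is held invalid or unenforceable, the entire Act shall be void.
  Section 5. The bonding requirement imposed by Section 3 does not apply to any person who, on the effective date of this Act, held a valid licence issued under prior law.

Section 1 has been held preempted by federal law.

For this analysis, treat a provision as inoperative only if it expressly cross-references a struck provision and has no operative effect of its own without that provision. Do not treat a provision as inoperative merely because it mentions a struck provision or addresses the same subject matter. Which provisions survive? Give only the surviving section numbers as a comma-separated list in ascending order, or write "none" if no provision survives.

Section 1 is struck. Section 2 has no operative effect of its own apart from Section 1 and is therefore inoperative. Section 4 provides that the Act is not severable, so the invalidity of any one provision voids the entire Act. No provision of the Act survives.

none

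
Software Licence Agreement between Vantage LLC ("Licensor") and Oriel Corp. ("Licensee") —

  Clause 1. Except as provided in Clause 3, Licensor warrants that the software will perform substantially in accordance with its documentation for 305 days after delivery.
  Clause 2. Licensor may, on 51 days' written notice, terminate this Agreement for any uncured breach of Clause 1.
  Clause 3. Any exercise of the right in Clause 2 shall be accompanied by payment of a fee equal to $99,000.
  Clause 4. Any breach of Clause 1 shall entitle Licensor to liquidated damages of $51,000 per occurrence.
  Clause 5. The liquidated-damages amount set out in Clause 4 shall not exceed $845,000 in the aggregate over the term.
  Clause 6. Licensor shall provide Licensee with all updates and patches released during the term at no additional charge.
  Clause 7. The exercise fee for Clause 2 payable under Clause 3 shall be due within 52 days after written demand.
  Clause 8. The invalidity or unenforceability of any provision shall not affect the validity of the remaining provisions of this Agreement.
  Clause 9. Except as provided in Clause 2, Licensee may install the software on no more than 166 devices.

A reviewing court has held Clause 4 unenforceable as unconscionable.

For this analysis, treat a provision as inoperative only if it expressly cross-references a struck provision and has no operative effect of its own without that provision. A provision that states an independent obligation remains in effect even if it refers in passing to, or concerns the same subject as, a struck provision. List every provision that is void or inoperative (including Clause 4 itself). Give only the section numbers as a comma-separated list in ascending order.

Clause 4 is struck. Clause 5 has no operative effect of its own apart from Clause 4 and is therefore inoperative. Under the severability clause in Clause 8, the remaining provisions continue in force. That leaves Clause 1, Clause 2, Clause 3, Clause 6, Clause 7, Clause 8, and Clause 9 in effect.

4, 5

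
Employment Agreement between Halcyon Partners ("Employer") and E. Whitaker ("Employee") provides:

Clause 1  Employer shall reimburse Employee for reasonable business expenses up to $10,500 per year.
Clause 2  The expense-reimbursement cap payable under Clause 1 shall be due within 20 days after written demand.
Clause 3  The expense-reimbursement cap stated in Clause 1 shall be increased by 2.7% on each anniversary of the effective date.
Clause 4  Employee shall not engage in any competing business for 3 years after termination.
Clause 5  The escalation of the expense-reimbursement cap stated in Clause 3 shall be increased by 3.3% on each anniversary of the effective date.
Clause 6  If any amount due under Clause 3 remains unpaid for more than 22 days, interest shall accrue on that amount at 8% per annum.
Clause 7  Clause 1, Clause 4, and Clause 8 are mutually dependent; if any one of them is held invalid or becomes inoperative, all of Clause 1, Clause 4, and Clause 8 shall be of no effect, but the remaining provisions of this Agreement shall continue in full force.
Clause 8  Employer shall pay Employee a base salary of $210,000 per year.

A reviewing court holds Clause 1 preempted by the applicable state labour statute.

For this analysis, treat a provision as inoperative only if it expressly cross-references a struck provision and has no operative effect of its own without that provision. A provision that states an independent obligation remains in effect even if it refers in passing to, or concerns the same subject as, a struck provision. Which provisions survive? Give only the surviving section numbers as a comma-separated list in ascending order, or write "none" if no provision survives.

Clause 1 is struck. Clause 2 does nothing except set the payment deadline for the expense-reimbursement cap by reference to Clause 1; with Clause 1 gone it has no independent effect and is inoperative. Clause 3 operates only by reference to Clause 1, so it falls with Clause 1. Clause 5 operates only by reference to Clause 3, so it falls with Clause 3. Clause 6 has no operative effect of its own apart from Clause 3 and is therefore inoperative. Clause 7 declares Clause 1, Clause 4, and Clause 8 mutually dependent; since one of them has fallen, all of them are of no effect. That brings down Clause 4 and Clause 8 as well. The remainder continues in force under Clause 7. Only Clause 7 remains in effect.

7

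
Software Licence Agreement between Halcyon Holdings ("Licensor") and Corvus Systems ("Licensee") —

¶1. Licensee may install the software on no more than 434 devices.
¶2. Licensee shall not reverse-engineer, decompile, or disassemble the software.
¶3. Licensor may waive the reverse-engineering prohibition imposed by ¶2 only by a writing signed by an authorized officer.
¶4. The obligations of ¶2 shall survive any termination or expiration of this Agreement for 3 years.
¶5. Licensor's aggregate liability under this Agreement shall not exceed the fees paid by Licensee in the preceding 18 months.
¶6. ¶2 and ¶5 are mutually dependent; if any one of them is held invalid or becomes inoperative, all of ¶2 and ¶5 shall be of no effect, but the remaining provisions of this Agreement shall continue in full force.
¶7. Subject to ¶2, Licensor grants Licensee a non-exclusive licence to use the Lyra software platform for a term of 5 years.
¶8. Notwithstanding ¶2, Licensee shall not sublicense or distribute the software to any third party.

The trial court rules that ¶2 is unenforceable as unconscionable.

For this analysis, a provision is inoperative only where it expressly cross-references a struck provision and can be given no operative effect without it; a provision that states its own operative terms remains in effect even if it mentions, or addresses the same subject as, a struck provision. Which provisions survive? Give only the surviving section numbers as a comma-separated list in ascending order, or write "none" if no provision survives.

1, 6, 7, 8

¶2 is struck. The only function of ¶3 is the waiver condition for ¶2, so it cannot stand once ¶2 is removed. ¶4 has no operative effect of its own apart from ¶2 and is therefore inoperative. ¶7 mentions ¶2 but its own obligation stands independently of ¶2, so ¶7 is not affected. ¶8 mentions ¶2 but its own obligation stands independently of ¶2, so ¶8 is not affected. ¶6 declares ¶2 and ¶5 mutually dependent; since one of them has fallen, all of them are of no effect. That brings down ¶5 as well. The remainder continues in force under ¶6. The provisions still in force are ¶1, ¶6, ¶7, and ¶8.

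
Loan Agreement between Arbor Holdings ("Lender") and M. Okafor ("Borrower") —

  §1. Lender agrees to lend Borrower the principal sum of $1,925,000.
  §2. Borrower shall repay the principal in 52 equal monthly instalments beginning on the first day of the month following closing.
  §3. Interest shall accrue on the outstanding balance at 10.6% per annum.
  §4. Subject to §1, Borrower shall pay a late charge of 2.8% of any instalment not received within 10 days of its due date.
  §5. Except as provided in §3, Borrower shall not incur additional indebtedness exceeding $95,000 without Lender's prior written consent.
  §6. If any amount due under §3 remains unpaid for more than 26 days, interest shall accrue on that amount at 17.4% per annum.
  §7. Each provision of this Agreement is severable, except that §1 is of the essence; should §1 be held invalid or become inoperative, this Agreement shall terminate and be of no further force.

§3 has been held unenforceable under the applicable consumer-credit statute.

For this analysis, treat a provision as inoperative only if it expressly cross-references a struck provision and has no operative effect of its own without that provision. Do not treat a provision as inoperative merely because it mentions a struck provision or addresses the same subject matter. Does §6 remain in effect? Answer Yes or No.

§3 is struck. The whole of §6 is the default interest on the interest charge, defined by reference to §3, so §6 cannot stand once §3 is removed. §5 mentions §3 but its own obligation stands independently of §3, so §5 is not affected. §7 makes §1 an essential term, but §1 is unaffected, so the severability proviso in §7 preserves the remaining provisions. That leaves §1, §2, §4, §5, and §7 in effect. §6 is among the inoperative provisions, so the answer is no.

No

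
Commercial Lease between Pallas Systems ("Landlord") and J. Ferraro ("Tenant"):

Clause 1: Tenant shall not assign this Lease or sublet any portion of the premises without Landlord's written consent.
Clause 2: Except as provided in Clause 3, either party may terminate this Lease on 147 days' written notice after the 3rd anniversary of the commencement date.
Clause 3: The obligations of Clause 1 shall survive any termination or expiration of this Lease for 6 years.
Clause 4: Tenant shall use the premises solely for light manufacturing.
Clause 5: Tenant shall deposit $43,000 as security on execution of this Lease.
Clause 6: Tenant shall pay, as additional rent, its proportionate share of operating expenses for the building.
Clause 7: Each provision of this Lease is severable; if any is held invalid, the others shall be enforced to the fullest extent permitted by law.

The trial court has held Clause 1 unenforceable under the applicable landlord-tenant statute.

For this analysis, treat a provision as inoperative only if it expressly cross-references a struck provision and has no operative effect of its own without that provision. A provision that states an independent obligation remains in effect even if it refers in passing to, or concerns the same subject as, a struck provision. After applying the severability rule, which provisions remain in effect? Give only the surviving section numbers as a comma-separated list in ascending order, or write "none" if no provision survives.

Clause 1 is struck. The only function of Clause 3 is the survival period for Clause 1, so it cannot stand once Clause 1 is removed. Clause 2 mentions Clause 3 but its own obligation stands independently of Clause 3, so Clause 2 is not affected. Under the severability clause in Clause 7, the remaining provisions continue in force. The provisions still in force are Clause 2, Clause 4, Clause 5, Clause 6, and Clause 7.

2, 4, 5, 6, 7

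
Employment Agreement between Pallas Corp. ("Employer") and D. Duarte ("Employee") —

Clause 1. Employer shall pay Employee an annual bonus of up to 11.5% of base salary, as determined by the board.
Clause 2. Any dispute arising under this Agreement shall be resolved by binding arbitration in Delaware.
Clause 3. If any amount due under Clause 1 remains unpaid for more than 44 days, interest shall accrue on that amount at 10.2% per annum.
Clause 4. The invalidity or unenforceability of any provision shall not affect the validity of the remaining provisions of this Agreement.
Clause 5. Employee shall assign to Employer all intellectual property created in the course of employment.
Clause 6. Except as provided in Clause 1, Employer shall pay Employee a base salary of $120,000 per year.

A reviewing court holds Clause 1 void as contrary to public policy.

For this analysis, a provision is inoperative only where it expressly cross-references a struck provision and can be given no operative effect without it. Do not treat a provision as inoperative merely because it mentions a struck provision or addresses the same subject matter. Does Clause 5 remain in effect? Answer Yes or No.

Clause 1 is struck. Clause 3 has no operative effect of its own apart from Clause 1 and is therefore inoperative. Clause 6 mentions Clause 1 but its own obligation stands independently of Clause 1, so Clause 6 is not affected. Clause 4 is a severability clause and preserves every provision that can still be given independent effect. The provisions still in force are Clause 2, Clause 4, Clause 5, and Clause 6. Clause 5 is among the surviving provisions, so the answer is yes.

Yes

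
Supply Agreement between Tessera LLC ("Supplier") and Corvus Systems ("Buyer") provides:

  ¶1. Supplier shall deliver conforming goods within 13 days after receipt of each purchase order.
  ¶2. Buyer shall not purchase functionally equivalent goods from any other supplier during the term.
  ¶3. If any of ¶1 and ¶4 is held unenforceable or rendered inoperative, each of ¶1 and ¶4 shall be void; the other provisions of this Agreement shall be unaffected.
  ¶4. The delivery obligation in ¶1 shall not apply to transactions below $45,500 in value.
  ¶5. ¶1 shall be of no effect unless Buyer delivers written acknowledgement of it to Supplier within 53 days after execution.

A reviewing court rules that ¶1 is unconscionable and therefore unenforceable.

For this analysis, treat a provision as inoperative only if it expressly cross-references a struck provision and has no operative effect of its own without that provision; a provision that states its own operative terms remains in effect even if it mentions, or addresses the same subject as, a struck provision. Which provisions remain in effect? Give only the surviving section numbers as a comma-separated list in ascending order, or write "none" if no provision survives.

¶1 is struck. ¶4 has no operative effect of its own apart from ¶1 and is therefore inoperative. ¶5 operates only by reference to ¶1, so it falls with ¶1. ¶3 declares ¶1 and ¶4 mutually dependent; since one of them has fallen, all of them are of no effect. The remainder continues in force under ¶3. The provisions still in force are ¶2 and ¶3.

2, 3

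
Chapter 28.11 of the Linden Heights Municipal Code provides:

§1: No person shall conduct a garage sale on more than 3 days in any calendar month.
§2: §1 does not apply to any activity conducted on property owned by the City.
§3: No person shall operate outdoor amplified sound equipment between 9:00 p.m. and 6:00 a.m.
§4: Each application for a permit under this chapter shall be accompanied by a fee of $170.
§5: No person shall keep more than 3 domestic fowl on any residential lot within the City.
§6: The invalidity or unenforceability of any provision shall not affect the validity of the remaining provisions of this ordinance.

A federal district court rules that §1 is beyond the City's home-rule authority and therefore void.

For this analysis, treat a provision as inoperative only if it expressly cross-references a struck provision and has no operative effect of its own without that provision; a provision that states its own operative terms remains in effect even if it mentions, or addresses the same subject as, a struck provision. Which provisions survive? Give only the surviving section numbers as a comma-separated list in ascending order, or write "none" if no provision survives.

3, 4, 5, 6

§1 is struck. The only function of §2 is the public-property exemption from §1, so it cannot stand once §1 is removed. Under the severability clause in §6, the remaining provisions continue in force. That leaves §3, §4, §5, and §6 in effect.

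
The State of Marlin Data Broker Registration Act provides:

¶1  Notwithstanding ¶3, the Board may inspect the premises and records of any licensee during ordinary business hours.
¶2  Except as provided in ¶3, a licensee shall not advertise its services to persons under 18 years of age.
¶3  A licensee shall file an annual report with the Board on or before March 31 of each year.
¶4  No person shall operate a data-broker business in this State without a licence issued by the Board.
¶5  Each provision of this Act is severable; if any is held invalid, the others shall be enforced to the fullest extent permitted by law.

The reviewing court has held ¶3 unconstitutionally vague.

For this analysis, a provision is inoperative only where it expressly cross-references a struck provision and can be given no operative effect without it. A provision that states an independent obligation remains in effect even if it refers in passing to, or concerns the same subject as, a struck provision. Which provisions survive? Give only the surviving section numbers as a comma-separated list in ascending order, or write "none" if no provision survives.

1, 2, 4, 5

¶3 is struck. ¶2 mentions ¶3 but its own obligation stands independently of ¶3, so ¶2 is not affected. ¶1 mentions ¶3 but its own obligation stands independently of ¶3, so ¶1 is not affected. Nothing else in the Act is defined by reference to ¶3. ¶5 is a severability clause and preserves every provision that can still be given independent effect. That leaves ¶1, ¶2, ¶4, and ¶5 in effect.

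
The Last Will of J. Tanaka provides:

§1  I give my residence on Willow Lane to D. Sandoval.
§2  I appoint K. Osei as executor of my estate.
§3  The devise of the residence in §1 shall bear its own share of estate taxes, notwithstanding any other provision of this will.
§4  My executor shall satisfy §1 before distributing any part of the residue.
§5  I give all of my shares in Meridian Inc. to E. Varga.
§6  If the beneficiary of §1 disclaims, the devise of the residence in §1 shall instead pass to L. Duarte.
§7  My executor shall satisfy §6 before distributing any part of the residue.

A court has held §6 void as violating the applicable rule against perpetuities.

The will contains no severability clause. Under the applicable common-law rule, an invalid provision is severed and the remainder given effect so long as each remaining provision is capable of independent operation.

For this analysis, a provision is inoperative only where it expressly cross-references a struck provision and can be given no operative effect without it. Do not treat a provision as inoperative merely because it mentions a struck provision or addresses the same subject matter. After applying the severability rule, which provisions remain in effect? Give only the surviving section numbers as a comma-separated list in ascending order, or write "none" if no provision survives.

§6 is struck. §7 has no operative effect of its own apart from §6 and is therefore inoperative. Under the stated default rule, only provisions that cannot operate independently fall away; the rest are enforced. That leaves §1, §2, §3, §4, and §5 in effect.

1, 2, 3, 4, 5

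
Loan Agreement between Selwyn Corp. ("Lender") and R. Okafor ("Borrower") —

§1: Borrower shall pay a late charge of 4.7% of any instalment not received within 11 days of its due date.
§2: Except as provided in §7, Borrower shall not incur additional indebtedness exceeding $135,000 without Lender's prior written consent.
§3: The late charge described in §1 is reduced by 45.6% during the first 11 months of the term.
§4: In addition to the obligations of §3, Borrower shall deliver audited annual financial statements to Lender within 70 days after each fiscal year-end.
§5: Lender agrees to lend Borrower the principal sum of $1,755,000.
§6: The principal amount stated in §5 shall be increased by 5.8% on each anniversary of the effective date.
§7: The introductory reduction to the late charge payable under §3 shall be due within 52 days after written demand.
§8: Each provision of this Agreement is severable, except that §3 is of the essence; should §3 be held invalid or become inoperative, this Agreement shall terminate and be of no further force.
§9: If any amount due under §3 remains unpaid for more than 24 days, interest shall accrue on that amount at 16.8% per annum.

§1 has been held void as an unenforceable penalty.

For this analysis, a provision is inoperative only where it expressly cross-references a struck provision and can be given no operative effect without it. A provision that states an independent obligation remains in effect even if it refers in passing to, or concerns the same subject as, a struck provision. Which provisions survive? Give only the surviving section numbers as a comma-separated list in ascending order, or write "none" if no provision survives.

§1 is struck. The whole of §3 is the introductory reduction to the late charge, defined by reference to §1, so §3 cannot stand once §1 is removed. §7 has no operative effect of its own apart from §3 and is therefore inoperative. The whole of §9 is the default interest on the introductory reduction to the late charge, defined by reference to §3, so §9 cannot stand once §3 is removed. §8 makes §3 an essential term, and §3 has been rendered inoperative by the cascade; under §8, the entire Agreement is therefore void. No provision of the Agreement survives.

none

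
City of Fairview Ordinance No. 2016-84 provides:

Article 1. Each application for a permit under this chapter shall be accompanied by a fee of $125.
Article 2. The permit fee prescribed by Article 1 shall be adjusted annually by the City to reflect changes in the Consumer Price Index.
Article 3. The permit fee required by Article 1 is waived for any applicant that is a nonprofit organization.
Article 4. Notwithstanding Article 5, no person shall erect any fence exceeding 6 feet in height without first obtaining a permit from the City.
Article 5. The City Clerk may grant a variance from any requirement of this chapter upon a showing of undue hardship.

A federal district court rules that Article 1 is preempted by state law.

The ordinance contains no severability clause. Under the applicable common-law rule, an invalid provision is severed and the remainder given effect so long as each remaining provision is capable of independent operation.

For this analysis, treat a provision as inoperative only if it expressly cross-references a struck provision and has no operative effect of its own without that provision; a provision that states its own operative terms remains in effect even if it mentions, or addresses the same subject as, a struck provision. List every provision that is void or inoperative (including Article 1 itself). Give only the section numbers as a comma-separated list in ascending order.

1, 2, 3

Article 1 is struck. Article 2 has no operative effect of its own apart from Article 1 and is therefore inoperative. Article 3 does nothing except set the nonprofit waiver of the permit fee by reference to Article 1; with Article 1 gone it has no independent effect and is inoperative. Under the stated default rule, only provisions that cannot operate independently fall away; the rest are enforced. Article 4 and Article 5 remain in effect.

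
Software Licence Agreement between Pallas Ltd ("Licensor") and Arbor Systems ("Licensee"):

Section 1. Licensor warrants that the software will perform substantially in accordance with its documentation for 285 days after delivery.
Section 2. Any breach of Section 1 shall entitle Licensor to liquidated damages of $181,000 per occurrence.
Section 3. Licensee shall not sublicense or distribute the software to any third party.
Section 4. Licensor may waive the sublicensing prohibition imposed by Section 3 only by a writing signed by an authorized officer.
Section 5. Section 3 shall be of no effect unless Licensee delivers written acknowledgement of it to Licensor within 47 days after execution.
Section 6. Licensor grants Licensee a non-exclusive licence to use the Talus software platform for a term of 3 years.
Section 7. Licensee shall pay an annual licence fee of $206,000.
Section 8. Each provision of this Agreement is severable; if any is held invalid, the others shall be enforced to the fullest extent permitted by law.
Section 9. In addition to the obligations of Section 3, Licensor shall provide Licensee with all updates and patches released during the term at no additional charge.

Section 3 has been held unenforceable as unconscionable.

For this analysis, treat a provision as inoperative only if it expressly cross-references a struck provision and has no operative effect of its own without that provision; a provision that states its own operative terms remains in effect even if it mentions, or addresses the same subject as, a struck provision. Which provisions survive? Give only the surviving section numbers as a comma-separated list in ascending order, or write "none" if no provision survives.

Section 3 is struck. Section 4 operates only by reference to Section 3, so it falls with Section 3. The only function of Section 5 is the acknowledgement condition for Section 3, so it cannot stand once Section 3 is removed. Although Section 9 refers to Section 3, its operative terms do not depend on Section 3, so it remains in effect. Under the severability clause in Section 8, the remaining provisions continue in force. The provisions still in force are Section 1, Section 2, Section 6, Section 7, Section 8, and Section 9.

1, 2, 6, 7, 8, 9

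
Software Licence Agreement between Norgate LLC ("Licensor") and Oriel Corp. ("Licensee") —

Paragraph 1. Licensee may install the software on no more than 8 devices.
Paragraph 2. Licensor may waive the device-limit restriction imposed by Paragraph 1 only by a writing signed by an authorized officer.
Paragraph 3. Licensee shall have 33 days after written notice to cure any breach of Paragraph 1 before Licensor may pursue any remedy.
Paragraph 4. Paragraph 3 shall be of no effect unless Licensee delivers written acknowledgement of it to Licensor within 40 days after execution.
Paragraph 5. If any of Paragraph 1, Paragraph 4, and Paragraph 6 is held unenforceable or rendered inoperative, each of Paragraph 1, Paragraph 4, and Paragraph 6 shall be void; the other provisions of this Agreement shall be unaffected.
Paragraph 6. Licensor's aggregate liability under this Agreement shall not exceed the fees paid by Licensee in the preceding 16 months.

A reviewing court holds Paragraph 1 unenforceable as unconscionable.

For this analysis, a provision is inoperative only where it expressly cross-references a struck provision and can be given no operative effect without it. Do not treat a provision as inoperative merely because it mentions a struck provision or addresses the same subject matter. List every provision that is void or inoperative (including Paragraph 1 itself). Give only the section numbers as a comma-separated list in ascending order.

1, 2, 3, 4, 6

Paragraph 1 is struck. The only function of Paragraph 2 is the waiver condition for Paragraph 1, so it cannot stand once Paragraph 1 is removed. Paragraph 3 operates only by reference to Paragraph 1, so it falls with Paragraph 1. The only function of Paragraph 4 is the acknowledgement condition for Paragraph 3, so it cannot stand once Paragraph 3 is removed. Paragraph 5 declares Paragraph 1, Paragraph 4, and Paragraph 6 mutually dependent; since one of them has fallen, all of them are of no effect. That brings down Paragraph 6 as well. The remainder continues in force under Paragraph 5. Only Paragraph 5 remains in effect.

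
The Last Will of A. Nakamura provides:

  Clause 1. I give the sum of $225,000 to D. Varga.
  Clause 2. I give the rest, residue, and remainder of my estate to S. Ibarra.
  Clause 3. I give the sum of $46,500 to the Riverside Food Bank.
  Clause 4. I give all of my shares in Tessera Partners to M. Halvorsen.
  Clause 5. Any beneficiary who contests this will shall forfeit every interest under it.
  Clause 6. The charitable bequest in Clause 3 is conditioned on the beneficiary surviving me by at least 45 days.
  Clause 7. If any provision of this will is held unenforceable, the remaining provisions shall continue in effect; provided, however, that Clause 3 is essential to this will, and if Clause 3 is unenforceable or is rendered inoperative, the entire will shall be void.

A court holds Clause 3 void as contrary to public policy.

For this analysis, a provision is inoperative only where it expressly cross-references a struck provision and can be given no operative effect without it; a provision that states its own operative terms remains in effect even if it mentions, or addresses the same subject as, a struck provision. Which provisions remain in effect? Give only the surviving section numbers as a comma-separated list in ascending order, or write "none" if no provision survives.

none

Clause 3 is struck. Clause 6 has no operative effect of its own apart from Clause 3 and is therefore inoperative. Clause 7 makes Clause 3 an essential term, and Clause 3 is the provision held invalid; under Clause 7, the entire will is therefore void. No provision of the will survives.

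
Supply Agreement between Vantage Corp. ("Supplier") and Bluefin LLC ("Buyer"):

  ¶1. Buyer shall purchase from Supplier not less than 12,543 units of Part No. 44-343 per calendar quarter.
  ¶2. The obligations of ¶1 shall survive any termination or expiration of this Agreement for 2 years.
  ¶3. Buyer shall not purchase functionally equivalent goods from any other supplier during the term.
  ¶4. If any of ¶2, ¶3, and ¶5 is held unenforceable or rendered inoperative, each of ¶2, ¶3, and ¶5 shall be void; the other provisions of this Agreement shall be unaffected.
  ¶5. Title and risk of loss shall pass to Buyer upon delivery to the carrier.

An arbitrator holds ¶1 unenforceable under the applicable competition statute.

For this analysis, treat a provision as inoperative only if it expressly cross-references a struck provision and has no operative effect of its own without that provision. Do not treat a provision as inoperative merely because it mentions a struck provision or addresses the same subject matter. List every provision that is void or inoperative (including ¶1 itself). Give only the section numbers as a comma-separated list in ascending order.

1, 2, 3, 5

¶1 is struck. ¶2 has no operative effect of its own apart from ¶1 and is therefore inoperative. ¶4 declares ¶2, ¶3, and ¶5 mutually dependent; since one of them has fallen, all of them are of no effect. That brings down ¶3 and ¶5 as well. The remainder continues in force under ¶4. Only ¶4 remains in effect.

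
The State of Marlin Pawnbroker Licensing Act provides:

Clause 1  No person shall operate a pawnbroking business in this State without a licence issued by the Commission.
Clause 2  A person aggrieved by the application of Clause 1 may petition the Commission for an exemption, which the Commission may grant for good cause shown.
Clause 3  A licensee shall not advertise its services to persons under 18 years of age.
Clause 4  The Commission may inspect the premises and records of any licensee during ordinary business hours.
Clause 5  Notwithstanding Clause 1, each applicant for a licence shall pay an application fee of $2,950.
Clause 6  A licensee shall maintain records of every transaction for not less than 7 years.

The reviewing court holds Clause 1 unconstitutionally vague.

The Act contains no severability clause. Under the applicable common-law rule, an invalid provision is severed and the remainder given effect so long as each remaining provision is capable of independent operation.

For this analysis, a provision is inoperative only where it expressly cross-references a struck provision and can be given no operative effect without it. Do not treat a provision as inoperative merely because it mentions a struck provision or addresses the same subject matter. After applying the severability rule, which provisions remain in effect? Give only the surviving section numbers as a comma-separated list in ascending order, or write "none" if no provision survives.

3, 4, 5, 6

Clause 1 is struck. The only function of Clause 2 is the exemption procedure for Clause 1, so it cannot stand once Clause 1 is removed. Clause 5 mentions Clause 1 but its own obligation stands independently of Clause 1, so Clause 5 is not affected. Under the stated default rule, only provisions that cannot operate independently fall away; the rest are enforced. That leaves Clause 3, Clause 4, Clause 5, and Clause 6 in effect.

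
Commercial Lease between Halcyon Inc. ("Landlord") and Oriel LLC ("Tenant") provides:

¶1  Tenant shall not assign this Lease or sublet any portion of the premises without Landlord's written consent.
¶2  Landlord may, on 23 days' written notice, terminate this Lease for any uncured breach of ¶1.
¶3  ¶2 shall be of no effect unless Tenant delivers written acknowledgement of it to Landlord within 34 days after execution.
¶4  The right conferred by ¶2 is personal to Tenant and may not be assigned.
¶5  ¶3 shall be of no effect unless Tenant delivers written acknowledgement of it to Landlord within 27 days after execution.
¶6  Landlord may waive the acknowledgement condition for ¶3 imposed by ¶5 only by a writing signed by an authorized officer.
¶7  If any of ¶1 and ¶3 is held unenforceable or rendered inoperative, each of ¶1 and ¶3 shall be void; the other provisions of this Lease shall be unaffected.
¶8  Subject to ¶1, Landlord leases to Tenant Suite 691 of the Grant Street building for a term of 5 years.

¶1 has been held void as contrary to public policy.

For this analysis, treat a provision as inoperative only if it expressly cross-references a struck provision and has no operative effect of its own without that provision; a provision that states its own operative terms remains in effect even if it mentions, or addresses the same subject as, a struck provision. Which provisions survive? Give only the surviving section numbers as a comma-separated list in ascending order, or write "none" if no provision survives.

¶1 is struck. ¶2 has no operative effect of its own apart from ¶1 and is therefore inoperative. ¶3 merely fixes the acknowledgement condition for ¶2; with ¶2 gone it has nothing to operate on and falls away. ¶4 operates only by reference to ¶2, so it falls with ¶2. ¶5 operates only by reference to ¶3, so it falls with ¶3. The only function of ¶6 is the waiver condition for ¶5, so it cannot stand once ¶5 is removed. Although ¶8 refers to ¶1, its operative terms do not depend on ¶1, so it remains in effect. ¶7 declares ¶1 and ¶3 mutually dependent; since one of them has fallen, all of them are of no effect. The remainder continues in force under ¶7. That leaves ¶7 and ¶8 in effect.

7, 8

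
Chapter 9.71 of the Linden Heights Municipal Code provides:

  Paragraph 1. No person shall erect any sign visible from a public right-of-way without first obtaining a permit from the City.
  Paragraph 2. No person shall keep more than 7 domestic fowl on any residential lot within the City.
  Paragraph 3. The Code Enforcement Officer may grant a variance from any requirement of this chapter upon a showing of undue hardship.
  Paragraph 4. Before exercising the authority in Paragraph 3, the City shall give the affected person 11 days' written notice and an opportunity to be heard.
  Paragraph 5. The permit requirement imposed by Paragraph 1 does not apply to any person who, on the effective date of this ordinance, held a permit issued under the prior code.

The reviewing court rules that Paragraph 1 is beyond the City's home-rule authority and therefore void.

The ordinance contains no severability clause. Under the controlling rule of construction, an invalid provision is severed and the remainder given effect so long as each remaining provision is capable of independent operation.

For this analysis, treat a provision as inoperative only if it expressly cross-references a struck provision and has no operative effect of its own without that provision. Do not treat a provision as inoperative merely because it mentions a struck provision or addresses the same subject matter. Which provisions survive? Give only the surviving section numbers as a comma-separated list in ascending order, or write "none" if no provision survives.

2, 3, 4

Paragraph 1 is struck. The only function of Paragraph 5 is the grandfather exemption from Paragraph 1, so it cannot stand once Paragraph 1 is removed. With no severability clause, the stated default rule severs what cannot stand and enforces each remaining provision that can operate on its own. Paragraph 2, Paragraph 3, and Paragraph 4 remain in effect.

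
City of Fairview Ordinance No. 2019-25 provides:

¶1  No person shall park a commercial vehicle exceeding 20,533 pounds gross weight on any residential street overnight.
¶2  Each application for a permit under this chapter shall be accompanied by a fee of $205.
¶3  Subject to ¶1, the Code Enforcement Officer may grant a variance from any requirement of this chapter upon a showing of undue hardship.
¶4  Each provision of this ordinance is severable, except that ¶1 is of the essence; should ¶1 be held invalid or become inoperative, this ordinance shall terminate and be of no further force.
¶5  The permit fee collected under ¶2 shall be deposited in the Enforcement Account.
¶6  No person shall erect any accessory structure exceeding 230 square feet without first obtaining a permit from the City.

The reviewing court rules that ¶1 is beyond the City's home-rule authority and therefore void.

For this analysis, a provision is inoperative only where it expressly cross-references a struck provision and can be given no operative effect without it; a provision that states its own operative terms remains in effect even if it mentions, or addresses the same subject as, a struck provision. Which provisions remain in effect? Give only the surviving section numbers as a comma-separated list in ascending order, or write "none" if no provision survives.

none

¶1 is struck. No other provision's operative terms depend on ¶1. ¶4 makes ¶1 an essential term, and ¶1 is the provision held invalid; under ¶4, the entire ordinance is therefore void. No provision of the ordinance survives.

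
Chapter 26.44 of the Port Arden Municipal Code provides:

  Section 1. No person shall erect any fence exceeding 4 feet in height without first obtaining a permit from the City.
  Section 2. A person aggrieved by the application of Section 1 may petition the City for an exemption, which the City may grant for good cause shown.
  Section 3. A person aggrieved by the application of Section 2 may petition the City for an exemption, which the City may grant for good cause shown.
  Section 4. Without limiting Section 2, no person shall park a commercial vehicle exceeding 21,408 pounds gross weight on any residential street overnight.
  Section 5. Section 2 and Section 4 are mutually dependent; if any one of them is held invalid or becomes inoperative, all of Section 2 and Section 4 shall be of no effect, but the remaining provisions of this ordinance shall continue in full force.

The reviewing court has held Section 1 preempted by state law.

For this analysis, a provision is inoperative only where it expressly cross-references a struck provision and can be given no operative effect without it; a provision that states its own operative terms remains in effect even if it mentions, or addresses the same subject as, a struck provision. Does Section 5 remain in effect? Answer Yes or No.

Section 1 is struck. Section 2 merely fixes the exemption procedure for Section 1; with Section 1 gone it has nothing to operate on and falls away. The only function of Section 3 is the exemption procedure for Section 2, so it cannot stand once Section 2 is removed. Section 5 declares Section 2 and Section 4 mutually dependent; since one of them has fallen, all of them are of no effect. That brings down Section 4 as well. The remainder continues in force under Section 5. Only Section 5 remains in effect. Section 5 is among the surviving provisions, so the answer is yes.

Yes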